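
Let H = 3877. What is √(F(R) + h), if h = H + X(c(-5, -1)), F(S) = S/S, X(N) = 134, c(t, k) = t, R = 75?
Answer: 2*√1003 ≈ 63.340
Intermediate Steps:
F(S) = 1
h = 4011 (h = 3877 + 134 = 4011)
√(F(R) + h) = √(1 + 4011) = √4012 = 2*√1003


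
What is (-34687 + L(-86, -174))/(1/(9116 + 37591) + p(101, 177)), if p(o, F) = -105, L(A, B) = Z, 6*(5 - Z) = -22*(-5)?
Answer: 1620748469/4904234 ≈ 330.48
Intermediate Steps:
Z = -40/3 (Z = 5 - (-11)*(-5)/3 = 5 - 1/6*110 = 5 - 55/3 = -40/3 ≈ -13.333)
L(A, B) = -40/3
(-34687 + L(-86, -174))/(1/(9116 + 37591) + p(101, 177)) = (-34687 - 40/3)/(1/(9116 + 37591) - 105) = -104101/(3*(1/46707 - 105)) = -104101/(3*(-4904234/46707)) = -104101/3*(-46707/4904234) = 1620748469/4904234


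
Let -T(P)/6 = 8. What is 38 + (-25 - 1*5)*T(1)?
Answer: 1478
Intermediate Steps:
T(P) = -48 (T(P) = -6*8 = -48)
38 + (-25 - 1*5)*T(1) = 38 + (-25 - 1*5)*(-48) = 38 + (-25 - 5)*(-48) = 38 - 30*(-48) = 38 + 1440 = 1478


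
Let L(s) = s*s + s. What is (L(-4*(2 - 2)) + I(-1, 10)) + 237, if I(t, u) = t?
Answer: 236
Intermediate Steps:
L(s) = s + s**2 (L(s) = s**2 + s = s + s**2)
(L(-4*(2 - 2)) + I(-1, 10)) + 237 = ((-4*(2 - 2))*(1 - 4*(2 - 2)) - 1) + 237 = ((-4*0)*(1 - 4*0) - 1) + 237 = (0*(1 + 0) - 1) + 237 = (0*1 - 1) + 237 = (0 - 1) + 237 = -1 + 237 = 236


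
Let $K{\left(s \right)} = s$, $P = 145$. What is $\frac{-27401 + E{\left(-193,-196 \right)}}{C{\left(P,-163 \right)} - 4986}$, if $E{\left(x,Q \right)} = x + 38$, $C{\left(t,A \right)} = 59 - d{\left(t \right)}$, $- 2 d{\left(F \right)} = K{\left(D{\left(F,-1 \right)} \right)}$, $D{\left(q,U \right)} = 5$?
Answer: $\frac{55112}{9849} \approx 5.5957$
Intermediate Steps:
$d{\left(F \right)} = - \frac{5}{2}$ ($d{\left(F \right)} = \left(- \frac{1}{2}\right) 5 = - \frac{5}{2}$)
$C{\left(t,A \right)} = \frac{123}{2}$ ($C{\left(t,A \right)} = 59 - - \frac{5}{2} = 59 + \frac{5}{2} = \frac{123}{2}$)
$E{\left(x,Q \right)} = 38 + x$
$\frac{-27401 + E{\left(-193,-196 \right)}}{C{\left(P,-163 \right)} - 4986} = \frac{-27401 + \left(38 - 193\right)}{\frac{123}{2} - 4986} = \frac{-27401 - 155}{- \frac{9849}{2}} = \left(-27556\right) \left(- \frac{2}{9849}\right) = \frac{55112}{9849}$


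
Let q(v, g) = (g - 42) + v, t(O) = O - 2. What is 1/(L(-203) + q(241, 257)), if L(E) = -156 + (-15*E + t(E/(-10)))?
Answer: 10/33633 ≈ 0.00029733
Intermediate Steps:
t(O) = -2 + O
L(E) = -158 - 151*E/10 (L(E) = -156 + (-15*E + (-2 + E/(-10))) = -156 + (-15*E + (-2 + E*(-⅒))) = -156 + (-15*E + (-2 - E/10)) = -156 + (-2 - 151*E/10) = -158 - 151*E/10)
q(v, g) = -42 + g + v (q(v, g) = (-42 + g) + v = -42 + g + v)
1/(L(-203) + q(241, 257)) = 1/((-158 - 151/10*(-203)) + (-42 + 257 + 241)) = 1/((-158 + 30653/10) + 456) = 1/(29073/10 + 456) = 1/(33633/10) = 10/33633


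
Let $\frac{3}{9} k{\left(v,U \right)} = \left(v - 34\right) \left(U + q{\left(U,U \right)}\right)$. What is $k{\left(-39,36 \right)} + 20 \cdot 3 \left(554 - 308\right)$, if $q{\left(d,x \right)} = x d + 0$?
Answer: $-276948$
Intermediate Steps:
$q{\left(d,x \right)} = d x$ ($q{\left(d,x \right)} = d x + 0 = d x$)
$k{\left(v,U \right)} = 3 \left(-34 + v\right) \left(U + U^{2}\right)$ ($k{\left(v,U \right)} = 3 \left(v - 34\right) \left(U + U U\right) = 3 \left(-34 + v\right) \left(U + U^{2}\right)$)
$k{\left(-39,36 \right)} + 20 \cdot 3 \left(554 - 308\right) = 3 \cdot 36 \left(-34 - 39 - 1224 + 36 \left(-39\right)\right) + 20 \cdot 3 \left(554 - 308\right) = 3 \cdot 36 \left(-34 - 39 - 1224 - 1404\right) + 60 \left(554 - 308\right) = 3 \cdot 36 \left(-2701\right) + 60 \cdot 246 = -291708 + 14760 = -276948$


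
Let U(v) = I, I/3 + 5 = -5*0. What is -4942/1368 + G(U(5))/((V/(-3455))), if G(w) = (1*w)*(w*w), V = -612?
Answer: -110796941/5814 ≈ -19057.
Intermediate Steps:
I = -15 (I = -15 + 3*(-5*0) = -15 + 3*0 = -15 + 0 = -15)
U(v) = -15
G(w) = w**3 (G(w) = w*w**2 = w**3)
-4942/1368 + G(U(5))/((V/(-3455))) = -4942/1368 + (-15)**3/((-612/(-3455))) = -4942*1/1368 - 3375/((-612*(-1/3455))) = -2471/684 - 3375/612/3455 = -2471/684 - 3375*3455/612 = -2471/684 - 1295625/68 = -110796941/5814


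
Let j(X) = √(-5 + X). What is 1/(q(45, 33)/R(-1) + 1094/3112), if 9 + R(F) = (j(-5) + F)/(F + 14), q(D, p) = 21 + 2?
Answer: 1556*(√10 + 118*I)/(-400698*I + 547*√10) ≈ -0.45816 + 0.014258*I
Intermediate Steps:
q(D, p) = 23
R(F) = -9 + (F + I*√10)/(14 + F) (R(F) = -9 + (√(-5 - 5) + F)/(F + 14) = -9 + (√(-10) + F)/(14 + F) = -9 + (I*√10 + F)/(14 + F) = -9 + (F + I*√10)/(14 + F))
1/(q(45, 33)/R(-1) + 1094/3112) = 1/(23/(((-126 - 8*(-1) + I*√10)/(14 - 1))) + 1094/3112) = 1/(23/(((-126 + 8 + I*√10)/13)) + 1094*(1/3112)) = 1/(23/(((-118 + I*√10)/13)) + 547/1556) = 1/(23/(-118/13 + I*√10/13) + 547/1556) = 1/(547/1556 + 23/(-118/13 + I*√10/13))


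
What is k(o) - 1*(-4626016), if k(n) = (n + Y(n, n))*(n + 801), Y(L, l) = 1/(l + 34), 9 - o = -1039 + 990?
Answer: 430177955/92 ≈ 4.6758e+6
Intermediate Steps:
o = 58 (o = 9 - (-1039 + 990) = 9 - 1*(-49) = 9 + 49 = 58)
Y(L, l) = 1/(34 + l)
k(n) = (801 + n)*(n + 1/(34 + n)) (k(n) = (n + 1/(34 + n))*(n + 801) = (n + 1/(34 + n))*(801 + n) = (801 + n)*(n + 1/(34 + n)))
k(o) - 1*(-4626016) = (801 + 58 + 58*(34 + 58)*(801 + 58))/(34 + 58) - 1*(-4626016) = (801 + 58 + 58*92*859)/92 + 4626016 = (801 + 58 + 4583624)/92 + 4626016 = (1/92)*4584483 + 4626016 = 4584483/92 + 4626016 = 430177955/92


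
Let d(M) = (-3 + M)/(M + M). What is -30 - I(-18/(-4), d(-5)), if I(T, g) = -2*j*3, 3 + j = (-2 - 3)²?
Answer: 102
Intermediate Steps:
j = 22 (j = -3 + (-2 - 3)² = -3 + (-5)² = -3 + 25 = 22)
d(M) = (-3 + M)/(2*M) (d(M) = (-3 + M)/((2*M)) = (-3 + M)*(1/(2*M)) = (-3 + M)/(2*M))
I(T, g) = -132 (I(T, g) = -2*22*3 = -44*3 = -132)
-30 - I(-18/(-4), d(-5)) = -30 - 1*(-132) = -30 + 132 = 102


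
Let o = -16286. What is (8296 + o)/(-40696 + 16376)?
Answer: 799/2432 ≈ 0.32854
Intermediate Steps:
(8296 + o)/(-40696 + 16376) = (8296 - 16286)/(-40696 + 16376) = -7990/(-24320) = -7990*(-1/24320) = 799/2432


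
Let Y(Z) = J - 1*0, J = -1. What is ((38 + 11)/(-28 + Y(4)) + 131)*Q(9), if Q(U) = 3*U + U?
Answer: 135000/29 ≈ 4655.2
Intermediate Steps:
Y(Z) = -1 (Y(Z) = -1 - 1*0 = -1 + 0 = -1)
Q(U) = 4*U
((38 + 11)/(-28 + Y(4)) + 131)*Q(9) = ((38 + 11)/(-28 - 1) + 131)*(4*9) = (49/(-29) + 131)*36 = (49*(-1/29) + 131)*36 = (-49/29 + 131)*36 = (3750/29)*36 = 135000/29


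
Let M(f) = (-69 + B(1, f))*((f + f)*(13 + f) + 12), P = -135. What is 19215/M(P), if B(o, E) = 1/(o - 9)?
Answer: -915/108467 ≈ -0.0084357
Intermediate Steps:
B(o, E) = 1/(-9 + o)
M(f) = -1659/2 - 553*f*(13 + f)/4 (M(f) = (-69 + 1/(-9 + 1))*((f + f)*(13 + f) + 12) = (-69 + 1/(-8))*((2*f)*(13 + f) + 12) = (-69 - 1/8)*(2*f*(13 + f) + 12) = -553*(12 + 2*f*(13 + f))/8 = -1659/2 - 553*f*(13 + f)/4)
19215/M(P) = 19215/(-1659/2 - 7189/4*(-135) - 553/4*(-135)**2) = 19215/(-1659/2 + 970515/4 - 553/4*18225) = 19215/(-1659/2 + 970515/4 - 10078425/4) = 19215/(-2277807) = 19215*(-1/2277807) = -915/108467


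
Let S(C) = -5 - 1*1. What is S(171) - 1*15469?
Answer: -15475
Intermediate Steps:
S(C) = -6 (S(C) = -5 - 1 = -6)
S(171) - 1*15469 = -6 - 1*15469 = -6 - 15469 = -15475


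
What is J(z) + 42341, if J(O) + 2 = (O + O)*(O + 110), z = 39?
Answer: 53961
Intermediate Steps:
J(O) = -2 + 2*O*(110 + O) (J(O) = -2 + (O + O)*(O + 110) = -2 + (2*O)*(110 + O) = -2 + 2*O*(110 + O))
J(z) + 42341 = (-2 + 2*39² + 220*39) + 42341 = (-2 + 2*1521 + 8580) + 42341 = (-2 + 3042 + 8580) + 42341 = 11620 + 42341 = 53961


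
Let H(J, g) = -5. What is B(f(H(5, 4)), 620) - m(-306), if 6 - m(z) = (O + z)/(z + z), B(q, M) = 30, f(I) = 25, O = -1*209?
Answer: 15203/612 ≈ 24.841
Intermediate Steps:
O = -209
m(z) = 6 - (-209 + z)/(2*z) (m(z) = 6 - (-209 + z)/(z + z) = 6 - (-209 + z)/(2*z))
B(f(H(5, 4)), 620) - m(-306) = 30 - 11*(19 - 306)/(2*(-306)) = 30 - 11*(-1)*(-287)/(2*306) = 30 - 1*3157/612 = 30 - 3157/612 = 15203/612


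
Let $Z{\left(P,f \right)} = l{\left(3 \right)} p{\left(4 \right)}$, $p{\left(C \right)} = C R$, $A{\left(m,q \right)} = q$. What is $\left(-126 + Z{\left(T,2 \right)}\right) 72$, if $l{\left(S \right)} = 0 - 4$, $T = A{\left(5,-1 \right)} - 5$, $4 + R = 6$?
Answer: $-11376$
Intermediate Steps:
$R = 2$ ($R = -4 + 6 = 2$)
$p{\left(C \right)} = 2 C$ ($p{\left(C \right)} = C 2 = 2 C$)
$T = -6$ ($T = -1 - 5 = -6$)
$l{\left(S \right)} = -4$ ($l{\left(S \right)} = 0 - 4 = -4$)
$Z{\left(P,f \right)} = -32$ ($Z{\left(P,f \right)} = - 4 \cdot 2 \cdot 4 = \left(-4\right) 8 = -32$)
$\left(-126 + Z{\left(T,2 \right)}\right) 72 = \left(-126 - 32\right) 72 = \left(-158\right) 72 = -11376$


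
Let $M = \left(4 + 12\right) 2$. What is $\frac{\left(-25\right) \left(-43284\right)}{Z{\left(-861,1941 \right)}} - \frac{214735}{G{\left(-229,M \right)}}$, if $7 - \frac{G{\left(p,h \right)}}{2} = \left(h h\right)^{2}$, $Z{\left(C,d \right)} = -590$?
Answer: $- \frac{226918633615}{123731142} \approx -1834.0$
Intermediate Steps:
$M = 32$ ($M = 16 \cdot 2 = 32$)
$G{\left(p,h \right)} = 14 - 2 h^{4}$ ($G{\left(p,h \right)} = 14 - 2 \left(h h\right)^{2} = 14 - 2 \left(h^{2}\right)^{2} = 14 - 2 h^{4}$)
$\frac{\left(-25\right) \left(-43284\right)}{Z{\left(-861,1941 \right)}} - \frac{214735}{G{\left(-229,M \right)}} = \frac{\left(-25\right) \left(-43284\right)}{-590} - \frac{214735}{14 - 2 \cdot 32^{4}} = 1082100 \left(- \frac{1}{590}\right) - \frac{214735}{14 - 2097152} = - \frac{108210}{59} - \frac{214735}{14 - 2097152} = - \frac{108210}{59} - \frac{214735}{-2097138} = - \frac{108210}{59} - - \frac{214735}{2097138} = - \frac{108210}{59} + \frac{214735}{2097138} = - \frac{226918633615}{123731142}$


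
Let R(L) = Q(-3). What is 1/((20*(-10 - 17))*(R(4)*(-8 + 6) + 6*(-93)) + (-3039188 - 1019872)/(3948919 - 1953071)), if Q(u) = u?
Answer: 498962/148729578195 ≈ 3.3548e-6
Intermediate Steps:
R(L) = -3
1/((20*(-10 - 17))*(R(4)*(-8 + 6) + 6*(-93)) + (-3039188 - 1019872)/(3948919 - 1953071)) = 1/((20*(-10 - 17))*(-3*(-8 + 6) + 6*(-93)) + (-3039188 - 1019872)/(3948919 - 1953071)) = 1/((20*(-27))*(-3*(-2) - 558) - 4059060/1995848) = 1/(-540*(6 - 558) - 4059060*1/1995848) = 1/(-540*(-552) - 1014765/498962) = 1/(298080 - 1014765/498962) = 1/(148729578195/498962) = 498962/148729578195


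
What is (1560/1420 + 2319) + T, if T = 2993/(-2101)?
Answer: 345878924/149171 ≈ 2318.7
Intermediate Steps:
T = -2993/2101 (T = 2993*(-1/2101) = -2993/2101 ≈ -1.4246)
(1560/1420 + 2319) + T = (1560/1420 + 2319) - 2993/2101 = (1560*(1/1420) + 2319) - 2993/2101 = (78/71 + 2319) - 2993/2101 = 164727/71 - 2993/2101 = 345878924/149171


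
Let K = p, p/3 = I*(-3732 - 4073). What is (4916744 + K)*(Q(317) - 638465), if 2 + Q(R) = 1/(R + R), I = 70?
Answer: -663385725627219/317 ≈ -2.0927e+12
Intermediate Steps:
Q(R) = -2 + 1/(2*R) (Q(R) = -2 + 1/(R + R) = -2 + 1/(2*R))
p = -1639050 (p = 3*(70*(-3732 - 4073)) = 3*(70*(-7805)) = 3*(-546350) = -1639050)
K = -1639050
(4916744 + K)*(Q(317) - 638465) = (4916744 - 1639050)*((-2 + (½)/317) - 638465) = 3277694*((-2 + (½)*(1/317)) - 638465) = 3277694*((-2 + 1/634) - 638465) = 3277694*(-1267/634 - 638465) = 3277694*(-404788077/634) = -663385725627219/317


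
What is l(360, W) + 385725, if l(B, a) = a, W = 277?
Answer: 386002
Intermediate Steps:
l(360, W) + 385725 = 277 + 385725 = 386002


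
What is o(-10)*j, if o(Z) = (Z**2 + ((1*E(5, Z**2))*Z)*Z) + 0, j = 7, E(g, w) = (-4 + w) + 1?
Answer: 68600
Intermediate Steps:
E(g, w) = -3 + w
o(Z) = Z**2 + Z**2*(-3 + Z**2) (o(Z) = (Z**2 + ((1*(-3 + Z**2))*Z)*Z) + 0 = (Z**2 + ((-3 + Z**2)*Z)*Z) + 0 = (Z**2 + (Z*(-3 + Z**2))*Z) + 0 = (Z**2 + Z**2*(-3 + Z**2)) + 0 = Z**2 + Z**2*(-3 + Z**2))
o(-10)*j = ((-10)**2*(-2 + (-10)**2))*7 = (100*(-2 + 100))*7 = (100*98)*7 = 9800*7 = 68600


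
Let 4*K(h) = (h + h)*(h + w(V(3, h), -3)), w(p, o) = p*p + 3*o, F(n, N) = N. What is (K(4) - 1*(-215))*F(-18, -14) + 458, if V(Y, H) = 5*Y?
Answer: -8712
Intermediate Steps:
w(p, o) = p² + 3*o
K(h) = h*(216 + h)/2 (K(h) = ((h + h)*(h + ((5*3)² + 3*(-3))))/4 = ((2*h)*(h + (15² - 9)))/4 = ((2*h)*(h + (225 - 9)))/4 = ((2*h)*(h + 216))/4 = ((2*h)*(216 + h))/4 = (2*h*(216 + h))/4 = h*(216 + h)/2)
(K(4) - 1*(-215))*F(-18, -14) + 458 = ((½)*4*(216 + 4) - 1*(-215))*(-14) + 458 = ((½)*4*220 + 215)*(-14) + 458 = (440 + 215)*(-14) + 458 = 655*(-14) + 458 = -9170 + 458 = -8712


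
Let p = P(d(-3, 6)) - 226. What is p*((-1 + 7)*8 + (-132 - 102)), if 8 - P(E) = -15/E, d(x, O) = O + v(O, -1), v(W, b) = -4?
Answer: 39153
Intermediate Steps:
d(x, O) = -4 + O (d(x, O) = O - 4 = -4 + O)
P(E) = 8 + 15/E (P(E) = 8 - (-15)/E = 8 + 15/E)
p = -421/2 (p = (8 + 15/(-4 + 6)) - 226 = (8 + 15/2) - 226 = 31/2 - 226 = -421/2 ≈ -210.50)
p*((-1 + 7)*8 + (-132 - 102)) = -421*((-1 + 7)*8 + (-132 - 102))/2 = -421*(6*8 - 234)/2 = -421*(48 - 234)/2 = -421/2*(-186) = 39153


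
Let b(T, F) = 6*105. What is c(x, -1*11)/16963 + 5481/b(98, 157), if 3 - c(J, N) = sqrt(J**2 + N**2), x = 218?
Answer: 1475811/169630 - sqrt(47645)/16963 ≈ 8.6873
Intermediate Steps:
b(T, F) = 630
c(J, N) = 3 - sqrt(J**2 + N**2)
c(x, -1*11)/16963 + 5481/b(98, 157) = (3 - sqrt(218**2 + (-1*11)**2))/16963 + 5481/630 = (3 - sqrt(47524 + (-11)**2))*(1/16963) + 5481*(1/630) = (3 - sqrt(47524 + 121))*(1/16963) + 87/10 = (3 - sqrt(47645))*(1/16963) + 87/10 = (3/16963 - sqrt(47645)/16963) + 87/10 = 1475811/169630 - sqrt(47645)/16963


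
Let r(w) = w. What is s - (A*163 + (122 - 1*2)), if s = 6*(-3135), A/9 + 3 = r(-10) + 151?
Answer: -221376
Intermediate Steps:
A = 1242 (A = -27 + 9*(-10 + 151) = -27 + 9*141 = -27 + 1269 = 1242)
s = -18810
s - (A*163 + (122 - 1*2)) = -18810 - (1242*163 + (122 - 1*2)) = -18810 - (202446 + (122 - 2)) = -18810 - (202446 + 120) = -18810 - 1*202566 = -18810 - 202566 = -221376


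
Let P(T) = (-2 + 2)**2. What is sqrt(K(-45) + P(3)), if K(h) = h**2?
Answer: 45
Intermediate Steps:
P(T) = 0 (P(T) = 0**2 = 0)
sqrt(K(-45) + P(3)) = sqrt((-45)**2 + 0) = sqrt(2025 + 0) = sqrt(2025) = 45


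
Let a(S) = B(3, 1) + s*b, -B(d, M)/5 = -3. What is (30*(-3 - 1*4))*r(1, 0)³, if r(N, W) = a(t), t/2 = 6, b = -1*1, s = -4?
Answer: -1440390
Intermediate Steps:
B(d, M) = 15 (B(d, M) = -5*(-3) = 15)
b = -1
t = 12 (t = 2*6 = 12)
a(S) = 19 (a(S) = 15 - 4*(-1) = 15 + 4 = 19)
r(N, W) = 19
(30*(-3 - 1*4))*r(1, 0)³ = (30*(-3 - 1*4))*19³ = (30*(-3 - 4))*6859 = (30*(-7))*6859 = -210*6859 = -1440390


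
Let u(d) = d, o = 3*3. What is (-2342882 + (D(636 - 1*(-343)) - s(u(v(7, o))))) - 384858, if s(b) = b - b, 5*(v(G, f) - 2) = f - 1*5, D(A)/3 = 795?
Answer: -2725355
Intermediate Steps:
D(A) = 2385 (D(A) = 3*795 = 2385)
o = 9
v(G, f) = 1 + f/5 (v(G, f) = 2 + (f - 1*5)/5 = 2 + (f - 5)/5 = 2 + (-5 + f)/5 = 2 + (-1 + f/5) = 1 + f/5)
s(b) = 0
(-2342882 + (D(636 - 1*(-343)) - s(u(v(7, o))))) - 384858 = (-2342882 + (2385 - 1*0)) - 384858 = (-2342882 + (2385 + 0)) - 384858 = (-2342882 + 2385) - 384858 = -2340497 - 384858 = -2725355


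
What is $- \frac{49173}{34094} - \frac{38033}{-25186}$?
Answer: $\frac{14556481}{214672871} \approx 0.067808$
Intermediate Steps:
$- \frac{49173}{34094} - \frac{38033}{-25186} = \left(-49173\right) \frac{1}{34094} - - \frac{38033}{25186} = - \frac{49173}{34094} + \frac{38033}{25186} = \frac{14556481}{214672871}$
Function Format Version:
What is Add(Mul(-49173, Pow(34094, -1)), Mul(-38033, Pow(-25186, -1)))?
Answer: Rational(14556481, 214672871) ≈ 0.067808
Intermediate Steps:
Add(Mul(-49173, Pow(34094, -1)), Mul(-38033, Pow(-25186, -1))) = Add(Mul(-49173, Rational(1, 34094)), Mul(-38033, Rational(-1, 25186))) = Add(Rational(-49173, 34094), Rational(38033, 25186)) = Rational(14556481, 214672871)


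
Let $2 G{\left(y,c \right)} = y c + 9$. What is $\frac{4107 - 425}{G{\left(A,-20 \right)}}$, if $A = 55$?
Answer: $- \frac{7364}{1091} \approx -6.7498$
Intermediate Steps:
$G{\left(y,c \right)} = \frac{9}{2} + \frac{c y}{2}$ ($G{\left(y,c \right)} = \frac{y c + 9}{2} = \frac{c y + 9}{2} = \frac{9 + c y}{2} = \frac{9}{2} + \frac{c y}{2}$)
$\frac{4107 - 425}{G{\left(A,-20 \right)}} = \frac{4107 - 425}{\frac{9}{2} + \frac{1}{2} \left(-20\right) 55} = \frac{3682}{\frac{9}{2} - 550} = \frac{3682}{- \frac{1091}{2}} = 3682 \left(- \frac{2}{1091}\right) = - \frac{7364}{1091}$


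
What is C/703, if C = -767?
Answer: -767/703 ≈ -1.0910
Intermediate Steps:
C/703 = -767/703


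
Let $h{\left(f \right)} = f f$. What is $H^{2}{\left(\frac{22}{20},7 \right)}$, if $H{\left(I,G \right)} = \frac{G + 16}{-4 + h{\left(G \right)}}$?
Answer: $\frac{529}{2025} \approx 0.26123$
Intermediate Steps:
$h{\left(f \right)} = f^{2}$
$H{\left(I,G \right)} = \frac{16 + G}{-4 + G^{2}}$ ($H{\left(I,G \right)} = \frac{G + 16}{-4 + G^{2}} = \frac{16 + G}{-4 + G^{2}}$)
$H^{2}{\left(\frac{22}{20},7 \right)} = \left(\frac{16 + 7}{-4 + 7^{2}}\right)^{2} = \left(\frac{1}{-4 + 49} \cdot 23\right)^{2} = \left(\frac{1}{45} \cdot 23\right)^{2} = \left(\frac{23}{45}\right)^{2} = \frac{529}{2025}$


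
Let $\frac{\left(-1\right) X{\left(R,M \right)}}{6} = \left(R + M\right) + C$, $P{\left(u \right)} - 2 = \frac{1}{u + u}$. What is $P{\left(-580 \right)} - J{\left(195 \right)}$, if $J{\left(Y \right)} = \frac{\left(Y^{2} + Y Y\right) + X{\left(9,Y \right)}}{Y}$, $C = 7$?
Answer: $- \frac{5753149}{15080} \approx -381.51$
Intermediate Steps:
$P{\left(u \right)} = 2 + \frac{1}{2 u}$ ($P{\left(u \right)} = 2 + \frac{1}{u + u} = 2 + \frac{1}{2 u}$)
$X{\left(R,M \right)} = -42 - 6 M - 6 R$ ($X{\left(R,M \right)} = - 6 \left(\left(R + M\right) + 7\right) = - 6 \left(\left(M + R\right) + 7\right) = - 6 \left(7 + M + R\right) = -42 - 6 M - 6 R$)
$J{\left(Y \right)} = \frac{-96 - 6 Y + 2 Y^{2}}{Y}$ ($J{\left(Y \right)} = \frac{\left(Y^{2} + Y Y\right) - \left(96 + 6 Y\right)}{Y} = \frac{\left(Y^{2} + Y^{2}\right) - \left(96 + 6 Y\right)}{Y} = \frac{2 Y^{2} - \left(96 + 6 Y\right)}{Y} = \frac{-96 - 6 Y + 2 Y^{2}}{Y}$)
$P{\left(-580 \right)} - J{\left(195 \right)} = \left(2 + \frac{1}{2 \left(-580\right)}\right) - \left(-6 - \frac{96}{195} + 2 \cdot 195\right) = \left(2 + \frac{1}{2} \left(- \frac{1}{580}\right)\right) - \left(-6 - \frac{32}{65} + 390\right) = \left(2 - \frac{1}{1160}\right) - \left(-6 - \frac{32}{65} + 390\right) = \frac{2319}{1160} - \frac{24928}{65} = - \frac{5753149}{15080}$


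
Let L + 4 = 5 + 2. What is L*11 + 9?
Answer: 42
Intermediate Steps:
L = 3 (L = -4 + (5 + 2) = -4 + 7 = 3)
L*11 + 9 = 3*11 + 9 = 33 + 9 = 42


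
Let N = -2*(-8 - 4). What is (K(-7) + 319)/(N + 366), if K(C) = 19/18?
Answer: 5761/7020 ≈ 0.82065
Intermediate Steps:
K(C) = 19/18 (K(C) = 19*(1/18) = 19/18)
N = 24 (N = -2*(-12) = 24)
(K(-7) + 319)/(N + 366) = (19/18 + 319)/(24 + 366) = (5761/18)/390 = (5761/18)*(1/390) = 5761/7020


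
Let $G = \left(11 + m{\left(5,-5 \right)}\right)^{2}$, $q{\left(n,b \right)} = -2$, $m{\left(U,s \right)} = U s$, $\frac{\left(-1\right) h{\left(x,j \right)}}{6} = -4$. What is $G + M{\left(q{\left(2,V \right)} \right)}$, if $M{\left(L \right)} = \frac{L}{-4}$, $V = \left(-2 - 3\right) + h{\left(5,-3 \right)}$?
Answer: $\frac{393}{2} \approx 196.5$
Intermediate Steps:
$h{\left(x,j \right)} = 24$ ($h{\left(x,j \right)} = \left(-6\right) \left(-4\right) = 24$)
$V = 19$ ($V = \left(-2 - 3\right) + 24 = -5 + 24 = 19$)
$G = 196$ ($G = \left(11 + 5 \left(-5\right)\right)^{2} = \left(11 - 25\right)^{2} = \left(-14\right)^{2} = 196$)
$M{\left(L \right)} = - \frac{L}{4}$ ($M{\left(L \right)} = L \left(- \frac{1}{4}\right) = - \frac{L}{4}$)
$G + M{\left(q{\left(2,V \right)} \right)} = 196 - - \frac{1}{2} = 196 + \frac{1}{2} = \frac{393}{2}$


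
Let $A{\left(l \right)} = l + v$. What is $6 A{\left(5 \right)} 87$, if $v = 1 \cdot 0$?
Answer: $2610$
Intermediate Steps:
$v = 0$
$A{\left(l \right)} = l$ ($A{\left(l \right)} = l + 0 = l$)
$6 A{\left(5 \right)} 87 = 6 \cdot 5 \cdot 87 = 30 \cdot 87 = 2610$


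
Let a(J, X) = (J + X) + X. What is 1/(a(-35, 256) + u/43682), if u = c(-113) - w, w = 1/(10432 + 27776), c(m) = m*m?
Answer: 1669001856/796601763263 ≈ 0.0020952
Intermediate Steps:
c(m) = m²
w = 1/38208 ≈ 2.6173e-5
u = 487877951/38208 (u = (-113)² - 1*1/38208 = 12769 - 1/38208 = 487877951/38208 ≈ 12769.)
a(J, X) = J + 2*X
1/(a(-35, 256) + u/43682) = 1/((-35 + 2*256) + (487877951/38208)/43682) = 1/((-35 + 512) + (487877951/38208)*(1/43682)) = 1/(477 + 487877951/1669001856) = 1/(796601763263/1669001856) = 1669001856/796601763263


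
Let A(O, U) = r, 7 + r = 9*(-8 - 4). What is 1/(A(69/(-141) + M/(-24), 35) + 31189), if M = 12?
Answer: 1/31074 ≈ 3.2181e-5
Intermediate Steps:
r = -115 (r = -7 + 9*(-8 - 4) = -7 + 9*(-12) = -7 - 108 = -115)
A(O, U) = -115
1/(A(69/(-141) + M/(-24), 35) + 31189) = 1/(-115 + 31189) = 1/31074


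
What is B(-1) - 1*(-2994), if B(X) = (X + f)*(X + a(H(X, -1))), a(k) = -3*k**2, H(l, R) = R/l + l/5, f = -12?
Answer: 75799/25 ≈ 3032.0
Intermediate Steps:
H(l, R) = l/5 + R/l (H(l, R) = R/l + l*(1/5) = R/l + l/5 = l/5 + R/l)
B(X) = (-12 + X)*(X - 3*(-1/X + X/5)**2) (B(X) = (X - 12)*(X - 3*(X/5 - 1/X)**2) = (-12 + X)*(X - 3*(-1/X + X/5)**2))
B(-1) - 1*(-2994) = (1/25)*(900 - 360*(-1)**2 - 270*(-1)**3 - 75*(-1) - 3*(-1)**5 + 61*(-1)**4)/(-1)**2 - 1*(-2994) = (1/25)*1*(900 - 360*1 - 270*(-1) + 75 - 3*(-1) + 61*1) + 2994 = (1/25)*1*(900 - 360 + 270 + 75 + 3 + 61) + 2994 = (1/25)*1*949 + 2994 = 949/25 + 2994 = 75799/25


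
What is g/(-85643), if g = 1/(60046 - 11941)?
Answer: -1/4119856515 ≈ -2.4273e-10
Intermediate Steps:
g = 1/48105 ≈ 2.0788e-5
g/(-85643) = (1/48105)/(-85643) = (1/48105)*(-1/85643) = -1/4119856515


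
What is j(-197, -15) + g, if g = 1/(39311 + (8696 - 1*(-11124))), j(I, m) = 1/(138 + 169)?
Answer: 59438/18153217 ≈ 0.0032742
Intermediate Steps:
j(I, m) = 1/307
g = 1/59131 (g = 1/(39311 + (8696 + 11124)) = 1/(39311 + 19820) = 1/59131 ≈ 1.6912e-5)
j(-197, -15) + g = 1/307 + 1/59131 = 59438/18153217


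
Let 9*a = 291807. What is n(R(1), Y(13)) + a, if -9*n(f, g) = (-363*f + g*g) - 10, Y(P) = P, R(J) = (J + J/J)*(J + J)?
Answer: 97700/3 ≈ 32567.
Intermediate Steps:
a = 32423 (a = (⅑)*291807 = 32423)
R(J) = 2*J*(1 + J) (R(J) = (J + 1)*(2*J) = (1 + J)*(2*J) = 2*J*(1 + J))
n(f, g) = 10/9 - g²/9 + 121*f/3 (n(f, g) = -((-363*f + g*g) - 10)/9 = -((-363*f + g²) - 10)/9 = -((g² - 363*f) - 10)/9 = -(-10 + g² - 363*f)/9 = 10/9 - g²/9 + 121*f/3)
n(R(1), Y(13)) + a = (10/9 - ⅑*13² + 121*(2*1*(1 + 1))/3) + 32423 = (10/9 - ⅑*169 + 121*(2*1*2)/3) + 32423 = (10/9 - 169/9 + (121/3)*4) + 32423 = (10/9 - 169/9 + 484/3) + 32423 = 431/3 + 32423 = 97700/3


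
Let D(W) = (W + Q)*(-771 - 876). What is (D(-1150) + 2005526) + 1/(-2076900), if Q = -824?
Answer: 10917648537599/2076900 ≈ 5.2567e+6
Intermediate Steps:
D(W) = 1357128 - 1647*W (D(W) = (W - 824)*(-771 - 876) = (-824 + W)*(-1647) = 1357128 - 1647*W)
(D(-1150) + 2005526) + 1/(-2076900) = ((1357128 - 1647*(-1150)) + 2005526) + 1/(-2076900) = ((1357128 + 1894050) + 2005526) - 1/2076900 = (3251178 + 2005526) - 1/2076900 = 5256704 - 1/2076900 = 10917648537599/2076900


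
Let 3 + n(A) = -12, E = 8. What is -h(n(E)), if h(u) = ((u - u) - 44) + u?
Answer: 59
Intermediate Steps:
n(A) = -15 (n(A) = -3 - 12 = -15)
h(u) = -44 + u (h(u) = (0 - 44) + u = -44 + u)
-h(n(E)) = -(-44 - 15) = -1*(-59) = 59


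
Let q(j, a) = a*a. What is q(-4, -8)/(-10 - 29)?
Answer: -64/39 ≈ -1.6410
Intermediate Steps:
q(j, a) = a²
q(-4, -8)/(-10 - 29) = (-8)²/(-10 - 29) = 64/(-39) = 64*(-1/39) = -64/39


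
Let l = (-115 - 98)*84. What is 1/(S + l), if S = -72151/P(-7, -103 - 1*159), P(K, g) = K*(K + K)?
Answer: -98/1825567 ≈ -5.3682e-5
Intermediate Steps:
l = -17892 (l = -213*84 = -17892)
P(K, g) = 2*K² (P(K, g) = K*(2*K) = 2*K²)
S = -72151/98 (S = -72151/(2*(-7)²) = -72151/(2*49) = -72151/98 ≈ -736.23)
1/(S + l) = 1/(-72151/98 - 17892) = 1/(-1825567/98) = -98/1825567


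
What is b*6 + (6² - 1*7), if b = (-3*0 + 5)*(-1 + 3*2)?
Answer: 179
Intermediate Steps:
b = 25 (b = (0 + 5)*(-1 + 6) = 5*5 = 25)
b*6 + (6² - 1*7) = 25*6 + (6² - 1*7) = 150 + (36 - 7) = 150 + 29 = 179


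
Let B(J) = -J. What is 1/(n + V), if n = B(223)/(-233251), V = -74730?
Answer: -233251/17430847007 ≈ -1.3382e-5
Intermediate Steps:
n = 223/233251 (n = -1*223/(-233251) = -223*(-1/233251) = 223/233251 ≈ 0.00095605)
1/(n + V) = 1/(223/233251 - 74730) = 1/(-17430847007/233251) = -233251/17430847007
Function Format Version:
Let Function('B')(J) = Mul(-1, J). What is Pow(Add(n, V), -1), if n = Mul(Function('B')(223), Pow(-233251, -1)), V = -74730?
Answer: Rational(-233251, 17430847007) ≈ -1.3382e-5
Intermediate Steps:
n = Rational(223, 233251) (n = Mul(Mul(-1, 223), Pow(-233251, -1)) = Mul(-223, Rational(-1, 233251)) = Rational(223, 233251) ≈ 0.00095605)
Pow(Add(n, V), -1) = Pow(Add(Rational(223, 233251), -74730), -1) = Pow(Rational(-17430847007, 233251), -1) = Rational(-233251, 17430847007)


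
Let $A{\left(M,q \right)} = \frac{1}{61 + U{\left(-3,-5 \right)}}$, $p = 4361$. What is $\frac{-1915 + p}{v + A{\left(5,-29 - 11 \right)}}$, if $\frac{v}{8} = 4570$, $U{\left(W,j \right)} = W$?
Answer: $\frac{141868}{2120481} \approx 0.066904$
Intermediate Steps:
$v = 36560$ ($v = 8 \cdot 4570 = 36560$)
$A{\left(M,q \right)} = \frac{1}{58}$ ($A{\left(M,q \right)} = \frac{1}{61 - 3} = \frac{1}{58}$)
$\frac{-1915 + p}{v + A{\left(5,-29 - 11 \right)}} = \frac{-1915 + 4361}{36560 + \frac{1}{58}} = \frac{2446}{\frac{2120481}{58}} = 2446 \cdot \frac{58}{2120481} = \frac{141868}{2120481}$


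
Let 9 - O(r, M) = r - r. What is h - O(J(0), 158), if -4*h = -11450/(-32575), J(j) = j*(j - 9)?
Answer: -23683/2606 ≈ -9.0879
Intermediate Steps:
J(j) = j*(-9 + j)
h = -229/2606 (h = -(-5725)/(2*(-32575)) = -(-5725)*(-1)/(2*32575) = -¼*458/1303 = -229/2606 ≈ -0.087874)
O(r, M) = 9 (O(r, M) = 9 - (r - r) = 9 - 1*0 = 9 + 0 = 9)
h - O(J(0), 158) = -229/2606 - 1*9 = -229/2606 - 9 = -23683/2606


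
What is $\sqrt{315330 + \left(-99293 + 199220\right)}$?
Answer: $\sqrt{415257} \approx 644.4$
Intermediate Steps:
$\sqrt{315330 + \left(-99293 + 199220\right)} = \sqrt{315330 + 99927} = \sqrt{415257}$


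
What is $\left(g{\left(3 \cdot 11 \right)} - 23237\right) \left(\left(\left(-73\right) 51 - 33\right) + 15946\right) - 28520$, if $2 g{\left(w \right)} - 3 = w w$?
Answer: $-276631810$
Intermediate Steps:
$g{\left(w \right)} = \frac{3}{2} + \frac{w^{2}}{2}$ ($g{\left(w \right)} = \frac{3}{2} + \frac{w w}{2} = \frac{3}{2} + \frac{w^{2}}{2}$)
$\left(g{\left(3 \cdot 11 \right)} - 23237\right) \left(\left(\left(-73\right) 51 - 33\right) + 15946\right) - 28520 = \left(\left(\frac{3}{2} + \frac{\left(3 \cdot 11\right)^{2}}{2}\right) - 23237\right) \left(\left(\left(-73\right) 51 - 33\right) + 15946\right) - 28520 = \left(\left(\frac{3}{2} + \frac{33^{2}}{2}\right) - 23237\right) \left(\left(-3723 - 33\right) + 15946\right) - 28520 = \left(\left(\frac{3}{2} + \frac{1}{2} \cdot 1089\right) - 23237\right) \left(-3756 + 15946\right) - 28520 = \left(\left(\frac{3}{2} + \frac{1089}{2}\right) - 23237\right) 12190 - 28520 = \left(546 - 23237\right) 12190 - 28520 = \left(-22691\right) 12190 - 28520 = -276603290 - 28520 = -276631810$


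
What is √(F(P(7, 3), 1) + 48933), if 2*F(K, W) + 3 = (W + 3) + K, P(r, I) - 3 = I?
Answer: √195746/2 ≈ 221.22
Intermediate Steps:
P(r, I) = 3 + I
F(K, W) = K/2 + W/2 (F(K, W) = -3/2 + ((W + 3) + K)/2 = -3/2 + ((3 + W) + K)/2 = -3/2 + (3 + K + W)/2 = -3/2 + (3/2 + K/2 + W/2) = K/2 + W/2)
√(F(P(7, 3), 1) + 48933) = √(((3 + 3)/2 + (½)*1) + 48933) = √(((½)*6 + ½) + 48933) = √((3 + ½) + 48933) = √(7/2 + 48933) = √(97873/2) = √195746/2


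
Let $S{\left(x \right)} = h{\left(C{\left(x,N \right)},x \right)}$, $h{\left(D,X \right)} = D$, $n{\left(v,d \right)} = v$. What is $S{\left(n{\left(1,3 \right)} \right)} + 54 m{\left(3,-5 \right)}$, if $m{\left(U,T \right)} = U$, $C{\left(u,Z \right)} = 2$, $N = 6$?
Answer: $164$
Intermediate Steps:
$S{\left(x \right)} = 2$
$S{\left(n{\left(1,3 \right)} \right)} + 54 m{\left(3,-5 \right)} = 2 + 54 \cdot 3 = 2 + 162 = 164$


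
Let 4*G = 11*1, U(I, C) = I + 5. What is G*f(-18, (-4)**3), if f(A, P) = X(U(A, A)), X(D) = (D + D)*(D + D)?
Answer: 1859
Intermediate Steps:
U(I, C) = 5 + I
X(D) = 4*D**2 (X(D) = (2*D)*(2*D) = 4*D**2)
G = 11/4 (G = (11*1)/4 = (1/4)*11 = 11/4 ≈ 2.7500)
f(A, P) = 4*(5 + A)**2
G*f(-18, (-4)**3) = 11*(4*(5 - 18)**2)/4 = 11*(4*(-13)**2)/4 = 11*(4*169)/4 = (11/4)*676 = 1859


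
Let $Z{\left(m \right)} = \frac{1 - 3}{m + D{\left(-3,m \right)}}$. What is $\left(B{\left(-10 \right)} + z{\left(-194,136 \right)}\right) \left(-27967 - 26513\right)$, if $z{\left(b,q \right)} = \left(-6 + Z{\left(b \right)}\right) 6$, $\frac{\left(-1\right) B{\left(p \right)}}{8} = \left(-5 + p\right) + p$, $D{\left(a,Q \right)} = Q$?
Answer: $- \frac{866831280}{97} \approx -8.9364 \cdot 10^{6}$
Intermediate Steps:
$B{\left(p \right)} = 40 - 16 p$ ($B{\left(p \right)} = - 8 \left(\left(-5 + p\right) + p\right) = - 8 \left(-5 + 2 p\right) = 40 - 16 p$)
$Z{\left(m \right)} = - \frac{1}{m}$ ($Z{\left(m \right)} = \frac{1 - 3}{m + m} = - \frac{2}{2 m} = - 2 \frac{1}{2 m} = - \frac{1}{m}$)
$z{\left(b,q \right)} = -36 - \frac{6}{b}$ ($z{\left(b,q \right)} = \left(-6 - \frac{1}{b}\right) 6 = -36 - \frac{6}{b}$)
$\left(B{\left(-10 \right)} + z{\left(-194,136 \right)}\right) \left(-27967 - 26513\right) = \left(\left(40 - -160\right) - \left(36 + \frac{6}{-194}\right)\right) \left(-27967 - 26513\right) = \left(\left(40 + 160\right) - \frac{3489}{97}\right) \left(-54480\right) = \left(200 + \left(-36 + \frac{3}{97}\right)\right) \left(-54480\right) = \left(200 - \frac{3489}{97}\right) \left(-54480\right) = \frac{15911}{97} \left(-54480\right) = - \frac{866831280}{97}$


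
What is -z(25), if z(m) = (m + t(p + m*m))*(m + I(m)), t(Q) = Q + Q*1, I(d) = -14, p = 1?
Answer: -14047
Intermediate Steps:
t(Q) = 2*Q (t(Q) = Q + Q = 2*Q)
z(m) = (-14 + m)*(2 + m + 2*m**2) (z(m) = (m + 2*(1 + m*m))*(m - 14) = (m + 2*(1 + m**2))*(-14 + m) = (m + (2 + 2*m**2))*(-14 + m) = (2 + m + 2*m**2)*(-14 + m) = (-14 + m)*(2 + m + 2*m**2))
-z(25) = -(-28 - 27*25**2 - 12*25 + 2*25**3) = -(-28 - 27*625 - 300 + 2*15625) = -(-28 - 16875 - 300 + 31250) = -1*14047 = -14047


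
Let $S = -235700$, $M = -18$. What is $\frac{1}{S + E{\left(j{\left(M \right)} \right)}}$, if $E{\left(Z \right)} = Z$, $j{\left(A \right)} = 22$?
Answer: $- \frac{1}{235678} \approx -4.2431 \cdot 10^{-6}$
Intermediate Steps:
$\frac{1}{S + E{\left(j{\left(M \right)} \right)}} = \frac{1}{-235700 + 22} = \frac{1}{-235678} = - \frac{1}{235678}$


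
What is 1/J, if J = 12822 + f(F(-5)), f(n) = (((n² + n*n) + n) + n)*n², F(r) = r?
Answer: 1/13822 ≈ 7.2348e-5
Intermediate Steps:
f(n) = n²*(2*n + 2*n²) (f(n) = (((n² + n²) + n) + n)*n² = ((2*n² + n) + n)*n² = ((n + 2*n²) + n)*n² = (2*n + 2*n²)*n² = n²*(2*n + 2*n²))
J = 13822 (J = 12822 + 2*(-5)³*(1 - 5) = 12822 + 2*(-125)*(-4) = 12822 + 1000 = 13822)
1/J = 1/13822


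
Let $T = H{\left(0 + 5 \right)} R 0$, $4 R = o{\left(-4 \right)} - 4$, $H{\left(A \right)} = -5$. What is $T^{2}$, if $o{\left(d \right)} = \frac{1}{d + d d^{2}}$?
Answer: $0$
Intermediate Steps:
$o{\left(d \right)} = \frac{1}{d + d^{3}}$
$R = - \frac{273}{272}$ ($R = \frac{\frac{1}{-4 + \left(-4\right)^{3}} - 4}{4} = \frac{\frac{1}{-4 - 64} - 4}{4} = \frac{\frac{1}{-68} - 4}{4} = \frac{- \frac{1}{68} - 4}{4} = \frac{1}{4} \left(- \frac{273}{68}\right) = - \frac{273}{272} \approx -1.0037$)
$T = 0$ ($T = \left(-5\right) \left(- \frac{273}{272}\right) 0 = \frac{1365}{272} \cdot 0 = 0$)
$T^{2} = 0^{2} = 0$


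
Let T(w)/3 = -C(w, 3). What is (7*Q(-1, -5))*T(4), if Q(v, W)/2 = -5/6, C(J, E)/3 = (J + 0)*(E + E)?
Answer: 2520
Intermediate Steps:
C(J, E) = 6*E*J (C(J, E) = 3*((J + 0)*(E + E)) = 3*(J*(2*E)) = 3*(2*E*J) = 6*E*J)
T(w) = -54*w (T(w) = 3*(-6*3*w) = 3*(-18*w) = -54*w)
Q(v, W) = -5/3 (Q(v, W) = 2*(-5/6) = -5/3)
(7*Q(-1, -5))*T(4) = (7*(-5/3))*(-54*4) = -35/3*(-216) = 2520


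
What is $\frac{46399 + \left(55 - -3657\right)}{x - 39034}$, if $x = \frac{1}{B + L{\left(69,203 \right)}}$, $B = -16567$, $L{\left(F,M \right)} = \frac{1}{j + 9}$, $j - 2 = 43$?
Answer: $- \frac{44830152487}{34920480032} \approx -1.2838$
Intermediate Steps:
$j = 45$ ($j = 2 + 43 = 45$)
$L{\left(F,M \right)} = \frac{1}{54}$ ($L{\left(F,M \right)} = \frac{1}{45 + 9} = \frac{1}{54}$)
$x = - \frac{54}{894617}$ ($x = \frac{1}{-16567 + \frac{1}{54}} = \frac{1}{- \frac{894617}{54}} = - \frac{54}{894617} \approx -6.0361 \cdot 10^{-5}$)
$\frac{46399 + \left(55 - -3657\right)}{x - 39034} = \frac{46399 + \left(55 - -3657\right)}{- \frac{54}{894617} - 39034} = \frac{46399 + \left(55 + 3657\right)}{- \frac{34920480032}{894617}} = \left(46399 + 3712\right) \left(- \frac{894617}{34920480032}\right) = 50111 \left(- \frac{894617}{34920480032}\right) = - \frac{44830152487}{34920480032}$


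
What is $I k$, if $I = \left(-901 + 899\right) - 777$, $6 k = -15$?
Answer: $\frac{3895}{2} \approx 1947.5$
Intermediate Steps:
$k = - \frac{5}{2}$ ($k = \frac{1}{6} \left(-15\right) = - \frac{5}{2} \approx -2.5$)
$I = -779$ ($I = -2 - 777 = -779$)
$I k = \left(-779\right) \left(- \frac{5}{2}\right) = \frac{3895}{2}$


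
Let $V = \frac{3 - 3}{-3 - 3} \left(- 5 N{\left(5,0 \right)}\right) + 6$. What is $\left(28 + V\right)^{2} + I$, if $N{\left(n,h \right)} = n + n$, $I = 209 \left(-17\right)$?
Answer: $-2397$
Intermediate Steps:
$I = -3553$
$N{\left(n,h \right)} = 2 n$
$V = 6$ ($V = \frac{3 - 3}{-3 - 3} \left(- 5 \cdot 2 \cdot 5\right) + 6 = \frac{0}{-6} \left(\left(-5\right) 10\right) + 6 = 0 \left(- \frac{1}{6}\right) \left(-50\right) + 6 = 0 \left(-50\right) + 6 = 0 + 6 = 6$)
$\left(28 + V\right)^{2} + I = \left(28 + 6\right)^{2} - 3553 = 34^{2} - 3553 = 1156 - 3553 = -2397$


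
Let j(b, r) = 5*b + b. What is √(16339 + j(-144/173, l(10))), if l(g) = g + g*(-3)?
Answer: √488860459/173 ≈ 127.80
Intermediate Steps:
l(g) = -2*g (l(g) = g - 3*g = -2*g)
j(b, r) = 6*b
√(16339 + j(-144/173, l(10))) = √(16339 + 6*(-144/173)) = √(16339 - 864/173) = √(2825783/173) = √488860459/173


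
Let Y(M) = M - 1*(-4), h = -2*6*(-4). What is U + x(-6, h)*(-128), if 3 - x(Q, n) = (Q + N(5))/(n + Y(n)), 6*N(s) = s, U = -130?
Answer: -39046/75 ≈ -520.61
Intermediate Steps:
h = 48 (h = -12*(-4) = 48)
N(s) = s/6
Y(M) = 4 + M (Y(M) = M + 4 = 4 + M)
x(Q, n) = 3 - (⅚ + Q)/(4 + 2*n) (x(Q, n) = 3 - (Q + (⅙)*5)/(n + (4 + n)) = 3 - (Q + ⅚)/(4 + 2*n) = 3 - (⅚ + Q)/(4 + 2*n))
U + x(-6, h)*(-128) = -130 + ((67 - 6*(-6) + 36*48)/(12*(2 + 48)))*(-128) = -130 + ((1/12)*(67 + 36 + 1728)/50)*(-128) = -130 + ((1/12)*(1/50)*1831)*(-128) = -130 + (1831/600)*(-128) = -130 - 29296/75 = -39046/75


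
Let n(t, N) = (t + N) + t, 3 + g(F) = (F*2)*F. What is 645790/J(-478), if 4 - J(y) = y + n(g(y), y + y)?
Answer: -322895/456246 ≈ -0.70772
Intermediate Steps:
g(F) = -3 + 2*F**2 (g(F) = -3 + (F*2)*F = -3 + (2*F)*F = -3 + 2*F**2)
n(t, N) = N + 2*t (n(t, N) = (N + t) + t = N + 2*t)
J(y) = 10 - 4*y**2 - 3*y (J(y) = 4 - (y + ((y + y) + 2*(-3 + 2*y**2))) = 4 - (y + (2*y + (-6 + 4*y**2))) = 4 - (y + (-6 + 2*y + 4*y**2)) = 4 - (-6 + 3*y + 4*y**2) = 4 + (6 - 4*y**2 - 3*y) = 10 - 4*y**2 - 3*y)
645790/J(-478) = 645790/(10 - 4*(-478)**2 - 3*(-478)) = 645790/(10 - 4*228484 + 1434) = 645790/(10 - 913936 + 1434) = 645790/(-912492) = 645790*(-1/912492) = -322895/456246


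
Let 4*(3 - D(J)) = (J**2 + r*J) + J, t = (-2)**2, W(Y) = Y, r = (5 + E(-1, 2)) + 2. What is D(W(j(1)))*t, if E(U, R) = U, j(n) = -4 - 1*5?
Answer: -6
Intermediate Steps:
j(n) = -9 (j(n) = -4 - 5 = -9)
r = 6 (r = (5 - 1) + 2 = 4 + 2 = 6)
t = 4
D(J) = 3 - 7*J/4 - J**2/4 (D(J) = 3 - ((J**2 + 6*J) + J)/4 = 3 - (J**2 + 7*J)/4 = 3 + (-7*J/4 - J**2/4) = 3 - 7*J/4 - J**2/4)
D(W(j(1)))*t = (3 - 7/4*(-9) - 1/4*(-9)**2)*4 = (3 + 63/4 - 1/4*81)*4 = (3 + 63/4 - 81/4)*4 = -3/2*4 = -6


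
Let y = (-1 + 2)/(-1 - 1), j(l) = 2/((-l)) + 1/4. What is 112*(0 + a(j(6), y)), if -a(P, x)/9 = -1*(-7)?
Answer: -7056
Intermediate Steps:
j(l) = ¼ - 2/l (j(l) = 2*(-1/l) + 1*(¼) = -2/l + ¼ = ¼ - 2/l)
y = -½ (y = 1/(-2) = 1*(-½) = -½ ≈ -0.50000)
a(P, x) = -63 (a(P, x) = -(-9)*(-7) = -9*7 = -63)
112*(0 + a(j(6), y)) = 112*(0 - 63) = 112*(-63) = -7056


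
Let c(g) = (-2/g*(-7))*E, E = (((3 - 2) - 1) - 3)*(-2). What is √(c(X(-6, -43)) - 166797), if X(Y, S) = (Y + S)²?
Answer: I*√400479513/49 ≈ 408.41*I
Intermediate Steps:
X(Y, S) = (S + Y)²
E = 6 (E = ((1 - 1) - 3)*(-2) = (0 - 3)*(-2) = -3*(-2) = 6)
c(g) = 84/g (c(g) = (-2/g*(-7))*6 = (14/g)*6 = 84/g)
√(c(X(-6, -43)) - 166797) = √(84/((-43 - 6)²) - 166797) = √(84/((-49)²) - 166797) = √(84/2401 - 166797) = √(84*(1/2401) - 166797) = √(12/343 - 166797) = √(-57211359/343) = I*√400479513/49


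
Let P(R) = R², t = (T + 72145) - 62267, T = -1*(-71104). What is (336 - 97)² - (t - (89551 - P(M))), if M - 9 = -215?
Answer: 23254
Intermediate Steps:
T = 71104
M = -206 (M = 9 - 215 = -206)
t = 80982 (t = (71104 + 72145) - 62267 = 143249 - 62267 = 80982)
(336 - 97)² - (t - (89551 - P(M))) = (336 - 97)² - (80982 - (89551 - 1*(-206)²)) = 239² - (80982 - (89551 - 1*42436)) = 57121 - (80982 - (89551 - 42436)) = 57121 - (80982 - 1*47115) = 57121 - (80982 - 47115) = 57121 - 1*33867 = 57121 - 33867 = 23254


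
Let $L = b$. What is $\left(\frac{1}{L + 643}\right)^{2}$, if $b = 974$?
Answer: $\frac{1}{2614689} \approx 3.8245 \cdot 10^{-7}$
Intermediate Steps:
$L = 974$
$\left(\frac{1}{L + 643}\right)^{2} = \left(\frac{1}{974 + 643}\right)^{2} = \left(\frac{1}{1617}\right)^{2} = \frac{1}{2614689}$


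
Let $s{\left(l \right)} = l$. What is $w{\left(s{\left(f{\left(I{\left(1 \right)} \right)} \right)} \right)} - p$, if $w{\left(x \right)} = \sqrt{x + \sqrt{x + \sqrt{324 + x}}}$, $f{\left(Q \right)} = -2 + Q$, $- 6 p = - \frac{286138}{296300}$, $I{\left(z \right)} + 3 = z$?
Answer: $- \frac{143069}{888900} + i \sqrt{4 - 2 \sqrt{-1 + 2 \sqrt{5}}} \approx -0.16095 + 0.52275 i$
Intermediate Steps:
$I{\left(z \right)} = -3 + z$
$p = \frac{143069}{888900}$ ($p = - \frac{\left(-286138\right) \frac{1}{296300}}{6} = \left(- \frac{1}{6}\right) \left(- \frac{143069}{148150}\right) = \frac{143069}{888900} \approx 0.16095$)
$w{\left(s{\left(f{\left(I{\left(1 \right)} \right)} \right)} \right)} - p = \sqrt{\left(-2 + \left(-3 + 1\right)\right) + \sqrt{\left(-2 + \left(-3 + 1\right)\right) + \sqrt{324 + \left(-2 + \left(-3 + 1\right)\right)}}} - \frac{143069}{888900} = \sqrt{\left(-2 - 2\right) + \sqrt{\left(-2 - 2\right) + \sqrt{324 - 4}}} - \frac{143069}{888900} = \sqrt{-4 + \sqrt{-4 + \sqrt{324 - 4}}} - \frac{143069}{888900} = \sqrt{-4 + \sqrt{-4 + \sqrt{320}}} - \frac{143069}{888900} = \sqrt{-4 + \sqrt{-4 + 8 \sqrt{5}}} - \frac{143069}{888900} = - \frac{143069}{888900} + \sqrt{-4 + \sqrt{-4 + 8 \sqrt{5}}}$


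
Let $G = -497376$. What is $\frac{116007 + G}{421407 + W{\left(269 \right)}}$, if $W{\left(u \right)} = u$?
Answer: $- \frac{381369}{421676} \approx -0.90441$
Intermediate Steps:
$\frac{116007 + G}{421407 + W{\left(269 \right)}} = \frac{116007 - 497376}{421407 + 269} = - \frac{381369}{421676}$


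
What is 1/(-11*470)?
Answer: -1/5170 ≈ -0.00019342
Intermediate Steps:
1/(-11*470) = 1/(-5170) = -1/5170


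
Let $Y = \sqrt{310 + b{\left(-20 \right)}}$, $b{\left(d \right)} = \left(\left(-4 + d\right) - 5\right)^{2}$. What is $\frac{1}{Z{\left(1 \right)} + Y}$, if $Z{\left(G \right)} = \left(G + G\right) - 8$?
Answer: $\frac{6}{1115} + \frac{\sqrt{1151}}{1115} \approx 0.035808$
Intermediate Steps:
$b{\left(d \right)} = \left(-9 + d\right)^{2}$
$Z{\left(G \right)} = -8 + 2 G$ ($Z{\left(G \right)} = 2 G - 8 = -8 + 2 G$)
$Y = \sqrt{1151}$ ($Y = \sqrt{310 + \left(-9 - 20\right)^{2}} = \sqrt{310 + \left(-29\right)^{2}} = \sqrt{310 + 841} = \sqrt{1151} \approx 33.926$)
$\frac{1}{Z{\left(1 \right)} + Y} = \frac{1}{\left(-8 + 2 \cdot 1\right) + \sqrt{1151}} = \frac{1}{\left(-8 + 2\right) + \sqrt{1151}} = \frac{1}{-6 + \sqrt{1151}}$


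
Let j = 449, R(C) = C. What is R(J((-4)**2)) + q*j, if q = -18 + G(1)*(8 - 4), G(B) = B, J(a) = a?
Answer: -6270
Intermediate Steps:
q = -14 (q = -18 + 1*(8 - 4) = -18 + 1*4 = -18 + 4 = -14)
R(J((-4)**2)) + q*j = (-4)**2 - 14*449 = 16 - 6286 = -6270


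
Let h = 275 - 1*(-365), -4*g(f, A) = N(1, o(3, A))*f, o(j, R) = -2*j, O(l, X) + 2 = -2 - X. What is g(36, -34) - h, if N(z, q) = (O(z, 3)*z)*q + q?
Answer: -964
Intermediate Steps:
O(l, X) = -4 - X (O(l, X) = -2 + (-2 - X) = -4 - X)
N(z, q) = q - 7*q*z (N(z, q) = ((-4 - 1*3)*z)*q + q = ((-4 - 3)*z)*q + q = (-7*z)*q + q = -7*q*z + q = q - 7*q*z)
g(f, A) = -9*f (g(f, A) = -(-2*3)*(1 - 7*1)*f/4 = -(-6*(1 - 7))*f/4 = -(-6*(-6))*f/4 = -9*f)
h = 640 (h = 275 + 365 = 640)
g(36, -34) - h = -9*36 - 1*640 = -324 - 640 = -964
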